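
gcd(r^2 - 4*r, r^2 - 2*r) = r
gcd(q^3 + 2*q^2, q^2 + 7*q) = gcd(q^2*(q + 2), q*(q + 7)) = q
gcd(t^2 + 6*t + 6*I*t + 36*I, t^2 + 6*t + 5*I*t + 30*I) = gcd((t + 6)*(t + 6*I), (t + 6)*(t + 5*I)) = t + 6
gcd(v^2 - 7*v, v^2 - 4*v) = v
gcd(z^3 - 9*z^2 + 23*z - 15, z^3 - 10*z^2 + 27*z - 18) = z^2 - 4*z + 3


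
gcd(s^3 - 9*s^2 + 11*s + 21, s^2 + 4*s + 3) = s + 1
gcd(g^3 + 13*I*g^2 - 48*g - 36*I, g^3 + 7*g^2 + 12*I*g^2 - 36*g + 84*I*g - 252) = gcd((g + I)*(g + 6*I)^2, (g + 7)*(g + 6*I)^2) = g^2 + 12*I*g - 36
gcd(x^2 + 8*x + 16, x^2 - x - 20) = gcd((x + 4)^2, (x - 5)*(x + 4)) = x + 4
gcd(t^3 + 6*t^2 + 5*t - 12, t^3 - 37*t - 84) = t^2 + 7*t + 12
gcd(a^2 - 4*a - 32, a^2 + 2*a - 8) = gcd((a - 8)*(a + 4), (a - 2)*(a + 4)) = a + 4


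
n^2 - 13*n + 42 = (n - 7)*(n - 6)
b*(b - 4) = b^2 - 4*b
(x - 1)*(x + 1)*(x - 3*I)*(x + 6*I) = x^4 + 3*I*x^3 + 17*x^2 - 3*I*x - 18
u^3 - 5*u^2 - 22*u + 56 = (u - 7)*(u - 2)*(u + 4)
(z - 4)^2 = z^2 - 8*z + 16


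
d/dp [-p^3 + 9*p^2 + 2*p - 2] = -3*p^2 + 18*p + 2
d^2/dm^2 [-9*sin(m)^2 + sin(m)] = -sin(m) - 18*cos(2*m)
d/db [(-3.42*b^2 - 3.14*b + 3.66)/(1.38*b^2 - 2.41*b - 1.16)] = (12.5754*b^2 - 2.1672*b + 12.463)/(1.9044*b^4 - 6.6516*b^3 + 2.6065*b^2 + 5.5912*b + 1.3456)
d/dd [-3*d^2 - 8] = -6*d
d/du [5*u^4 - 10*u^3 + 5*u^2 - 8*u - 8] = 20*u^3 - 30*u^2 + 10*u - 8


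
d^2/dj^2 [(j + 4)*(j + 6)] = 2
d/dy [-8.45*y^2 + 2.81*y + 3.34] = 2.81 - 16.9*y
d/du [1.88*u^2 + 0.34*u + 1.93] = 3.76*u + 0.34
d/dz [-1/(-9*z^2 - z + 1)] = (-18*z - 1)/(9*z^2 + z - 1)^2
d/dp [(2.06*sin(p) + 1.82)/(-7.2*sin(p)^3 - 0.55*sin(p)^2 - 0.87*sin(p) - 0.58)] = (29.664*sin(p)^3 + 40.445*sin(p)^2 + 2.002*sin(p) + 0.3886)*cos(p)/(51.84*sin(p)^6 + 7.92*sin(p)^5 + 12.8305*sin(p)^4 + 9.309*sin(p)^3 + 1.3949*sin(p)^2 + 1.0092*sin(p) + 0.3364)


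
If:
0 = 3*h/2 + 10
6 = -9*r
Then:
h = -20/3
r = -2/3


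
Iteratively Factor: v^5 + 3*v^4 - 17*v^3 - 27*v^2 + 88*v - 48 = (v - 1)*(v^4 + 4*v^3 - 13*v^2 - 40*v + 48) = (v - 1)*(v + 4)*(v^3 - 13*v + 12) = (v - 1)*(v + 4)^2*(v^2 - 4*v + 3) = (v - 1)^2*(v + 4)^2*(v - 3)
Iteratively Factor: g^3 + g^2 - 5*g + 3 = (g - 1)*(g^2 + 2*g - 3) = (g - 1)^2*(g + 3)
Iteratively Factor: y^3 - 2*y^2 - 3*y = (y)*(y^2 - 2*y - 3) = y*(y - 3)*(y + 1)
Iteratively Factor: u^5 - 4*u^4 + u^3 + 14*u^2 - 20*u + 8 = (u - 1)*(u^4 - 3*u^3 - 2*u^2 + 12*u - 8) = (u - 1)*(u + 2)*(u^3 - 5*u^2 + 8*u - 4) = (u - 2)*(u - 1)*(u + 2)*(u^2 - 3*u + 2) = (u - 2)*(u - 1)^2*(u + 2)*(u - 2)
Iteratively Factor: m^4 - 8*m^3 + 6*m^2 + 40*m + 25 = (m + 1)*(m^3 - 9*m^2 + 15*m + 25) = (m - 5)*(m + 1)*(m^2 - 4*m - 5) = (m - 5)^2*(m + 1)*(m + 1)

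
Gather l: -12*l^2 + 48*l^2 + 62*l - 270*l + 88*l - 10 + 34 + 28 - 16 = 36*l^2 - 120*l + 36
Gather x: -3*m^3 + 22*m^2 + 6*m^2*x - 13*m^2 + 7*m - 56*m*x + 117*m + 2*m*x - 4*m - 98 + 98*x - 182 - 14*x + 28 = -3*m^3 + 9*m^2 + 120*m + x*(6*m^2 - 54*m + 84) - 252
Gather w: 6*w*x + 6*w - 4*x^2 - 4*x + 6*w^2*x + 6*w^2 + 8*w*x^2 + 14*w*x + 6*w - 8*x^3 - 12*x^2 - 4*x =w^2*(6*x + 6) + w*(8*x^2 + 20*x + 12) - 8*x^3 - 16*x^2 - 8*x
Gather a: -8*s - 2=-8*s - 2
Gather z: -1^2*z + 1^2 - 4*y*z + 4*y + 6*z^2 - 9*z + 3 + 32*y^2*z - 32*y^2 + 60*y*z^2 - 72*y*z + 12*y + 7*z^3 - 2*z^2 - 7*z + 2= -32*y^2 + 16*y + 7*z^3 + z^2*(60*y + 4) + z*(32*y^2 - 76*y - 17) + 6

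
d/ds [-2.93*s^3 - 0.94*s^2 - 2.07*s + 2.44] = -8.79*s^2 - 1.88*s - 2.07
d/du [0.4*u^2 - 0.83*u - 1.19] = 0.8*u - 0.83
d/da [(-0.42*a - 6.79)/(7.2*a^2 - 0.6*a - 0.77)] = (3.024*a^2 + 97.776*a - 3.7506)/(51.84*a^4 - 8.64*a^3 - 10.728*a^2 + 0.924*a + 0.5929)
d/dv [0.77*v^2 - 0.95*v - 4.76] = 1.54*v - 0.95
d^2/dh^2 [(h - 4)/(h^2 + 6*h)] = 2*(-h*(h + 6)*(3*h + 2) + 4*(h - 4)*(h + 3)^2)/(h^3*(h + 6)^3)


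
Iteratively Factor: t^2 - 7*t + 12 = (t - 3)*(t - 4)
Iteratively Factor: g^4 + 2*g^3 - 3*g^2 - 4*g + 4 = (g + 2)*(g^3 - 3*g + 2) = (g + 2)^2*(g^2 - 2*g + 1) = (g - 1)*(g + 2)^2*(g - 1)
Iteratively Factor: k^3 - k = (k - 1)*(k^2 + k) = (k - 1)*(k + 1)*(k)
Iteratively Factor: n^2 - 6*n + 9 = (n - 3)*(n - 3)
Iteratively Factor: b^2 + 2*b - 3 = (b + 3)*(b - 1)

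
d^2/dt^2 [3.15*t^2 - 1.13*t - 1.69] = 6.30000000000000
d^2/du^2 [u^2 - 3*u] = 2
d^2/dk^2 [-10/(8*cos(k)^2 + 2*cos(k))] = 5*(16*(1 - cos(2*k))^2 - 15*cos(k) + 33*cos(2*k)/2 + 3*cos(3*k) - 99/2)/((4*cos(k) + 1)^3*cos(k)^3)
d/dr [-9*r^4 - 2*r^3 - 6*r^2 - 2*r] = -36*r^3 - 6*r^2 - 12*r - 2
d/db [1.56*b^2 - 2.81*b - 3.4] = 3.12*b - 2.81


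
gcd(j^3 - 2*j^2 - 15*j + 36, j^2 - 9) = j - 3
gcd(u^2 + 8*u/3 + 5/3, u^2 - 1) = u + 1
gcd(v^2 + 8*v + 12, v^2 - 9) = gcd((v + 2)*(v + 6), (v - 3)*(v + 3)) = 1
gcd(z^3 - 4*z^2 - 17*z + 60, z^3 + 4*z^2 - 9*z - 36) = z^2 + z - 12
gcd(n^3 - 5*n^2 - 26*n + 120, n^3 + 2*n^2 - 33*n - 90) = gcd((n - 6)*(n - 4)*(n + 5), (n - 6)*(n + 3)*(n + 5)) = n^2 - n - 30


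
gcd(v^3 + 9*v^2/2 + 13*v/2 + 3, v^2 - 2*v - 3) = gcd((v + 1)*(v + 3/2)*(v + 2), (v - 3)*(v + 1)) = v + 1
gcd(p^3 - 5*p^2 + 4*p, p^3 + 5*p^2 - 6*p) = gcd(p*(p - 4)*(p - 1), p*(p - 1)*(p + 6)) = p^2 - p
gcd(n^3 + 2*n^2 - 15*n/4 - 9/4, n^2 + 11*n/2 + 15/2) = n + 3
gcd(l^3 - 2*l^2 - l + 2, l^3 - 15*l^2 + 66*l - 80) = l - 2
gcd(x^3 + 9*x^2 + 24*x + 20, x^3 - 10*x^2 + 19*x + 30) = 1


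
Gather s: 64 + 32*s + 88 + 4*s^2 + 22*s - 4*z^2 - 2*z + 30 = 4*s^2 + 54*s - 4*z^2 - 2*z + 182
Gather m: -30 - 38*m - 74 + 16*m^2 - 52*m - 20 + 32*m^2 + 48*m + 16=48*m^2 - 42*m - 108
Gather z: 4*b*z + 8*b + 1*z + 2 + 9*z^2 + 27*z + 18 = 8*b + 9*z^2 + z*(4*b + 28) + 20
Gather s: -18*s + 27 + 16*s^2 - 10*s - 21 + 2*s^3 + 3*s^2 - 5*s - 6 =2*s^3 + 19*s^2 - 33*s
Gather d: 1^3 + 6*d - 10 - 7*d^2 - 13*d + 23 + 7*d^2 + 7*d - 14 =0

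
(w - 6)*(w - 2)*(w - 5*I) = w^3 - 8*w^2 - 5*I*w^2 + 12*w + 40*I*w - 60*I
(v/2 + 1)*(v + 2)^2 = v^3/2 + 3*v^2 + 6*v + 4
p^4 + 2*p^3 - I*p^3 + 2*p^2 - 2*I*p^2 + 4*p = p*(p + 2)*(p - 2*I)*(p + I)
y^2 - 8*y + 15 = (y - 5)*(y - 3)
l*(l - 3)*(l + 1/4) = l^3 - 11*l^2/4 - 3*l/4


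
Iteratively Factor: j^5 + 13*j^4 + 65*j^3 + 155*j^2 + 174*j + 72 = (j + 3)*(j^4 + 10*j^3 + 35*j^2 + 50*j + 24) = (j + 3)*(j + 4)*(j^3 + 6*j^2 + 11*j + 6) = (j + 3)^2*(j + 4)*(j^2 + 3*j + 2) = (j + 1)*(j + 3)^2*(j + 4)*(j + 2)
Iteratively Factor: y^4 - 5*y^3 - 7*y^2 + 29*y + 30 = (y + 1)*(y^3 - 6*y^2 - y + 30) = (y - 5)*(y + 1)*(y^2 - y - 6) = (y - 5)*(y + 1)*(y + 2)*(y - 3)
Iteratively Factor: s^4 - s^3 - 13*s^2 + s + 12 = (s + 1)*(s^3 - 2*s^2 - 11*s + 12) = (s - 4)*(s + 1)*(s^2 + 2*s - 3) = (s - 4)*(s - 1)*(s + 1)*(s + 3)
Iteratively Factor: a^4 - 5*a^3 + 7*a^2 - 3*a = (a)*(a^3 - 5*a^2 + 7*a - 3) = a*(a - 1)*(a^2 - 4*a + 3) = a*(a - 1)^2*(a - 3)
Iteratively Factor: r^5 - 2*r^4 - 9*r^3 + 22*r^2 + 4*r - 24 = (r + 1)*(r^4 - 3*r^3 - 6*r^2 + 28*r - 24) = (r + 1)*(r + 3)*(r^3 - 6*r^2 + 12*r - 8) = (r - 2)*(r + 1)*(r + 3)*(r^2 - 4*r + 4) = (r - 2)^2*(r + 1)*(r + 3)*(r - 2)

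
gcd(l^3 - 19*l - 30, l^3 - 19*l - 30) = l^3 - 19*l - 30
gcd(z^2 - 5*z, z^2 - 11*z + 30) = z - 5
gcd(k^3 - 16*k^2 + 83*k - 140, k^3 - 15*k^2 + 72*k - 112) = k^2 - 11*k + 28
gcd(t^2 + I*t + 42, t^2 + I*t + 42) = t^2 + I*t + 42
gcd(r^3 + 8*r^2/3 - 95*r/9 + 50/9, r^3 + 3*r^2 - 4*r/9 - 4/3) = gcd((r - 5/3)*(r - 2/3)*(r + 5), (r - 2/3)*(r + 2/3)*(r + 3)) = r - 2/3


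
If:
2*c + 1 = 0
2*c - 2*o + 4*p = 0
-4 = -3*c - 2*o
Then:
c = -1/2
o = 11/4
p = 13/8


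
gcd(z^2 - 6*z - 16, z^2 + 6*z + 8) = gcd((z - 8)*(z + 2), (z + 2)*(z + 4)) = z + 2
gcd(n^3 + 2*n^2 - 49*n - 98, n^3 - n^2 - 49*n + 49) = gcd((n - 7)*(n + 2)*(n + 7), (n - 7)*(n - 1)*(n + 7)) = n^2 - 49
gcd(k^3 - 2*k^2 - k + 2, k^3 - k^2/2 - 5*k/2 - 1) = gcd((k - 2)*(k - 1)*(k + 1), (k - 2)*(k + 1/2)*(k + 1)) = k^2 - k - 2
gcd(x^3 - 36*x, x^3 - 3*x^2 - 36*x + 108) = x^2 - 36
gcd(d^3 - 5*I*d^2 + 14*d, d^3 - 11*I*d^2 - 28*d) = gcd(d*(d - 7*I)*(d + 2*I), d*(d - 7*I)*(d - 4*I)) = d^2 - 7*I*d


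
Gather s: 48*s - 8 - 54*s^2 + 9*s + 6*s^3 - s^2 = 6*s^3 - 55*s^2 + 57*s - 8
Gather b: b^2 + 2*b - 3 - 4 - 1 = b^2 + 2*b - 8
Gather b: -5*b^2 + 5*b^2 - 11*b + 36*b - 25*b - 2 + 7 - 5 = 0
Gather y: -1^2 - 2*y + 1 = -2*y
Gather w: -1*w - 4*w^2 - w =-4*w^2 - 2*w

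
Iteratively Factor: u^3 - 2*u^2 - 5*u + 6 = (u + 2)*(u^2 - 4*u + 3) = (u - 1)*(u + 2)*(u - 3)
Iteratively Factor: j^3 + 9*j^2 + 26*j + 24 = (j + 2)*(j^2 + 7*j + 12) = (j + 2)*(j + 4)*(j + 3)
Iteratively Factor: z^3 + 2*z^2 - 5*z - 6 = (z + 3)*(z^2 - z - 2) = (z + 1)*(z + 3)*(z - 2)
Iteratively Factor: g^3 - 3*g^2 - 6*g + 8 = (g + 2)*(g^2 - 5*g + 4) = (g - 4)*(g + 2)*(g - 1)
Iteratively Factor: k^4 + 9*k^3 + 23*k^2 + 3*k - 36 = (k + 3)*(k^3 + 6*k^2 + 5*k - 12) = (k - 1)*(k + 3)*(k^2 + 7*k + 12) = (k - 1)*(k + 3)^2*(k + 4)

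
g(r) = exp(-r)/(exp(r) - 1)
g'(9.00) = 0.00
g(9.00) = 0.00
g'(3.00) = -0.00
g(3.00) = 0.00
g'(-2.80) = 16.38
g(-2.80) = -17.51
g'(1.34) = -0.22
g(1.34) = 0.09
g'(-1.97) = 6.98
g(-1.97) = -8.33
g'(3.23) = -0.00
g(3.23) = 0.00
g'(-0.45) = -3.29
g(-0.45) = -4.33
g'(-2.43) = 11.25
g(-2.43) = -12.46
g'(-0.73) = 0.28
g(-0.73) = -4.01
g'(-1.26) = 2.97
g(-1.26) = -4.92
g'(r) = -exp(-r)/(exp(r) - 1) - 1/(exp(r) - 1)^2 = (1 - 2*exp(r))*exp(-r)/(exp(2*r) - 2*exp(r) + 1)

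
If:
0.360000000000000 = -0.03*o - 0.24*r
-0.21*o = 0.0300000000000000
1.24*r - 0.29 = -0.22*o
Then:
No Solution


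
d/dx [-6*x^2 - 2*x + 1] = -12*x - 2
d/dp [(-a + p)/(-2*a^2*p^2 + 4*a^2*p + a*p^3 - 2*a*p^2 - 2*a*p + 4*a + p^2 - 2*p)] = (-2*a^2*p^2 + 4*a^2*p + a*p^3 - 2*a*p^2 - 2*a*p + 4*a + p^2 - 2*p - (a - p)*(4*a^2*p - 4*a^2 - 3*a*p^2 + 4*a*p + 2*a - 2*p + 2))/(2*a^2*p^2 - 4*a^2*p - a*p^3 + 2*a*p^2 + 2*a*p - 4*a - p^2 + 2*p)^2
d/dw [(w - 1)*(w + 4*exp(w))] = 4*w*exp(w) + 2*w - 1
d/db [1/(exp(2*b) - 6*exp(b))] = 2*(3 - exp(b))*exp(-b)/(exp(b) - 6)^2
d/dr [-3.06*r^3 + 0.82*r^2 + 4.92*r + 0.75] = -9.18*r^2 + 1.64*r + 4.92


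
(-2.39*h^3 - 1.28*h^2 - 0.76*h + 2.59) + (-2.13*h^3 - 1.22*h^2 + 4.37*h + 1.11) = -4.52*h^3 - 2.5*h^2 + 3.61*h + 3.7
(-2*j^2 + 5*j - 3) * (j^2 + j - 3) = -2*j^4 + 3*j^3 + 8*j^2 - 18*j + 9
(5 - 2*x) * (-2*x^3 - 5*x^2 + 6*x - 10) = 4*x^4 - 37*x^2 + 50*x - 50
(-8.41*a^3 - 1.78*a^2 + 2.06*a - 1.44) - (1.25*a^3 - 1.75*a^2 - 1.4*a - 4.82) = -9.66*a^3 - 0.03*a^2 + 3.46*a + 3.38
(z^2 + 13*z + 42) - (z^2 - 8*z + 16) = 21*z + 26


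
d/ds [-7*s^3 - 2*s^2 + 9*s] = -21*s^2 - 4*s + 9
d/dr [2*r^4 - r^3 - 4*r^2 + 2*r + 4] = 8*r^3 - 3*r^2 - 8*r + 2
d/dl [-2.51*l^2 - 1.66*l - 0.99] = -5.02*l - 1.66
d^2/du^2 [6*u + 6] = 0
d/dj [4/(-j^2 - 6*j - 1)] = 8*(j + 3)/(j^2 + 6*j + 1)^2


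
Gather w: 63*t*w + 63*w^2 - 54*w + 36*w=63*w^2 + w*(63*t - 18)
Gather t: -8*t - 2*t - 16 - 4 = -10*t - 20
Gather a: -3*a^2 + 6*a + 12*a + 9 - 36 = -3*a^2 + 18*a - 27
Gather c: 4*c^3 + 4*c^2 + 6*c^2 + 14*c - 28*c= 4*c^3 + 10*c^2 - 14*c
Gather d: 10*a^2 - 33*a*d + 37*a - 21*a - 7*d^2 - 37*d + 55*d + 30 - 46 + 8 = 10*a^2 + 16*a - 7*d^2 + d*(18 - 33*a) - 8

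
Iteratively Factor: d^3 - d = (d + 1)*(d^2 - d) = (d - 1)*(d + 1)*(d)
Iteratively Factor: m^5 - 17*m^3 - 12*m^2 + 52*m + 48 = (m + 3)*(m^4 - 3*m^3 - 8*m^2 + 12*m + 16) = (m + 2)*(m + 3)*(m^3 - 5*m^2 + 2*m + 8) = (m + 1)*(m + 2)*(m + 3)*(m^2 - 6*m + 8) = (m - 4)*(m + 1)*(m + 2)*(m + 3)*(m - 2)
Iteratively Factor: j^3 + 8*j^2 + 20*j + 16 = (j + 2)*(j^2 + 6*j + 8) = (j + 2)*(j + 4)*(j + 2)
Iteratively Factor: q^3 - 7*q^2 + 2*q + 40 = (q - 5)*(q^2 - 2*q - 8) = (q - 5)*(q - 4)*(q + 2)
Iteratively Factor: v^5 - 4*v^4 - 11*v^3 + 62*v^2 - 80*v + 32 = (v - 1)*(v^4 - 3*v^3 - 14*v^2 + 48*v - 32) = (v - 1)*(v + 4)*(v^3 - 7*v^2 + 14*v - 8) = (v - 4)*(v - 1)*(v + 4)*(v^2 - 3*v + 2) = (v - 4)*(v - 1)^2*(v + 4)*(v - 2)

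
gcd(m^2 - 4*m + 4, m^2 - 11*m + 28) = 1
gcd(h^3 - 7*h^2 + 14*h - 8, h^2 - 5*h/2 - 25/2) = 1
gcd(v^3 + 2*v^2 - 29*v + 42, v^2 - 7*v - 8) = 1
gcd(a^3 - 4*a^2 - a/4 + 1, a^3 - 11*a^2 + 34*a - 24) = a - 4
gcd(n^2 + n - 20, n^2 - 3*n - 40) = n + 5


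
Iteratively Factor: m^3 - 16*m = (m - 4)*(m^2 + 4*m) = m*(m - 4)*(m + 4)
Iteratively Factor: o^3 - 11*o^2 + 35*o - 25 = (o - 1)*(o^2 - 10*o + 25) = (o - 5)*(o - 1)*(o - 5)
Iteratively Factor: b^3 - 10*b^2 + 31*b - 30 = (b - 3)*(b^2 - 7*b + 10) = (b - 3)*(b - 2)*(b - 5)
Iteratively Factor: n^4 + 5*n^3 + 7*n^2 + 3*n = (n)*(n^3 + 5*n^2 + 7*n + 3) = n*(n + 1)*(n^2 + 4*n + 3) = n*(n + 1)*(n + 3)*(n + 1)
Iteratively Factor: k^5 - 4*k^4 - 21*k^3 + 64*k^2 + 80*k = (k + 4)*(k^4 - 8*k^3 + 11*k^2 + 20*k) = (k - 4)*(k + 4)*(k^3 - 4*k^2 - 5*k) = (k - 5)*(k - 4)*(k + 4)*(k^2 + k) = k*(k - 5)*(k - 4)*(k + 4)*(k + 1)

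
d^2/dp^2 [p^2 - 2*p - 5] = 2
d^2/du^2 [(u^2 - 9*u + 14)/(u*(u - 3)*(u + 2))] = 2*(u^6 - 27*u^5 + 129*u^4 - 181*u^3 - 210*u^2 + 252*u + 504)/(u^3*(u^6 - 3*u^5 - 15*u^4 + 35*u^3 + 90*u^2 - 108*u - 216))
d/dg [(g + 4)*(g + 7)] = 2*g + 11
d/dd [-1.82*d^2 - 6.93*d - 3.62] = -3.64*d - 6.93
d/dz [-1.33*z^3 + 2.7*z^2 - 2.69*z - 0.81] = -3.99*z^2 + 5.4*z - 2.69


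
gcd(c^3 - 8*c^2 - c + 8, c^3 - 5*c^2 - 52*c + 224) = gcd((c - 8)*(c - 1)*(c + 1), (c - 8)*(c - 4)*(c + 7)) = c - 8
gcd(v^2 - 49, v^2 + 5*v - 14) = v + 7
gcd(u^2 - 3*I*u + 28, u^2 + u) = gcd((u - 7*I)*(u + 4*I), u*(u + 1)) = 1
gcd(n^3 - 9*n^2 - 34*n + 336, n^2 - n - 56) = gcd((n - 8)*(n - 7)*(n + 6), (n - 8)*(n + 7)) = n - 8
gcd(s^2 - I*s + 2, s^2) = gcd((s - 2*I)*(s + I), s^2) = 1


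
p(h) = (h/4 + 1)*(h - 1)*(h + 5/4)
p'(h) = (h/4 + 1)*(h - 1) + (h/4 + 1)*(h + 5/4) + (h - 1)*(h + 5/4)/4 = 3*h^2/4 + 17*h/8 - 1/16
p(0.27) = -1.18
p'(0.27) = 0.57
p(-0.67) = -0.81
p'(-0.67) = -1.15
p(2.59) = 10.06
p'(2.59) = 10.47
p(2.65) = 10.70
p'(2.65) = 10.84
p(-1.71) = 0.71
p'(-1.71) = -1.50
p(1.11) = 0.33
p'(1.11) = 3.22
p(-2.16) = 1.32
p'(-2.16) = -1.15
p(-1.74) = 0.76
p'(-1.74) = -1.49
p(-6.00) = -16.62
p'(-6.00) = 14.19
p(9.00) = 266.50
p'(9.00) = 79.81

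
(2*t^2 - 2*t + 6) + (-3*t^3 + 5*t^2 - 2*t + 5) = -3*t^3 + 7*t^2 - 4*t + 11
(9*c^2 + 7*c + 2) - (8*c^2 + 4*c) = c^2 + 3*c + 2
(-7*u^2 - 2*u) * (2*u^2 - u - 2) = -14*u^4 + 3*u^3 + 16*u^2 + 4*u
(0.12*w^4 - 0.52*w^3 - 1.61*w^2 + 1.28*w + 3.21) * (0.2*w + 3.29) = 0.024*w^5 + 0.2908*w^4 - 2.0328*w^3 - 5.0409*w^2 + 4.8532*w + 10.5609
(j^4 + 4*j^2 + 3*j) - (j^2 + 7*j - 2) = j^4 + 3*j^2 - 4*j + 2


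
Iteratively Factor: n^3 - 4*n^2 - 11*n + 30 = (n - 2)*(n^2 - 2*n - 15) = (n - 5)*(n - 2)*(n + 3)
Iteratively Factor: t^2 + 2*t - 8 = (t + 4)*(t - 2)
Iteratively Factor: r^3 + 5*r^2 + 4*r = (r + 4)*(r^2 + r) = (r + 1)*(r + 4)*(r)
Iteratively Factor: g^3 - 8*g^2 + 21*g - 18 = (g - 3)*(g^2 - 5*g + 6) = (g - 3)^2*(g - 2)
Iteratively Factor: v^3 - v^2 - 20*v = (v - 5)*(v^2 + 4*v) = v*(v - 5)*(v + 4)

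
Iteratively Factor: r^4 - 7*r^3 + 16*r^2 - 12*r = (r - 3)*(r^3 - 4*r^2 + 4*r) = (r - 3)*(r - 2)*(r^2 - 2*r) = (r - 3)*(r - 2)^2*(r)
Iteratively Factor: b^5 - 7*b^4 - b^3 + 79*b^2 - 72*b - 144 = (b + 1)*(b^4 - 8*b^3 + 7*b^2 + 72*b - 144) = (b - 4)*(b + 1)*(b^3 - 4*b^2 - 9*b + 36) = (b - 4)*(b - 3)*(b + 1)*(b^2 - b - 12) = (b - 4)*(b - 3)*(b + 1)*(b + 3)*(b - 4)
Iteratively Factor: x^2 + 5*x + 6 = (x + 3)*(x + 2)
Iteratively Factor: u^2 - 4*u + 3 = (u - 1)*(u - 3)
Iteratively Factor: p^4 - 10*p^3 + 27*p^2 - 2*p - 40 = (p + 1)*(p^3 - 11*p^2 + 38*p - 40) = (p - 5)*(p + 1)*(p^2 - 6*p + 8) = (p - 5)*(p - 2)*(p + 1)*(p - 4)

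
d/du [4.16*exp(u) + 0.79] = 4.16*exp(u)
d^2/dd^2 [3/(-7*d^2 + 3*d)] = 6*(7*d*(7*d - 3) - (14*d - 3)^2)/(d^3*(7*d - 3)^3)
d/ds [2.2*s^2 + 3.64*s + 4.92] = 4.4*s + 3.64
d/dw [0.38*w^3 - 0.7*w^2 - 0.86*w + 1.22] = 1.14*w^2 - 1.4*w - 0.86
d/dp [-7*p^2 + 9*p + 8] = 9 - 14*p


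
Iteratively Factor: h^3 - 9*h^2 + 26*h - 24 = (h - 4)*(h^2 - 5*h + 6) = (h - 4)*(h - 3)*(h - 2)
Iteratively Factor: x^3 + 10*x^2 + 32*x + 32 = (x + 4)*(x^2 + 6*x + 8) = (x + 2)*(x + 4)*(x + 4)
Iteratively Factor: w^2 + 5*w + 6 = (w + 3)*(w + 2)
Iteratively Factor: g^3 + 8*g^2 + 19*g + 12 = (g + 1)*(g^2 + 7*g + 12) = (g + 1)*(g + 4)*(g + 3)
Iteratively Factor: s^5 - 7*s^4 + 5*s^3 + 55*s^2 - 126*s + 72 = (s + 3)*(s^4 - 10*s^3 + 35*s^2 - 50*s + 24) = (s - 4)*(s + 3)*(s^3 - 6*s^2 + 11*s - 6) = (s - 4)*(s - 3)*(s + 3)*(s^2 - 3*s + 2) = (s - 4)*(s - 3)*(s - 1)*(s + 3)*(s - 2)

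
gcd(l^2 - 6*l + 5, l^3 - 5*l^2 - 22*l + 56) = 1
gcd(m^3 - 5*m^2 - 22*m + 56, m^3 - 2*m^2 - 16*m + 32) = m^2 + 2*m - 8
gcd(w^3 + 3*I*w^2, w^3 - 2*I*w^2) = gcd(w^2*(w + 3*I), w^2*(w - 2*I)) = w^2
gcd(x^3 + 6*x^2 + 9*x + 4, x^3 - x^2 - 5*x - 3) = x^2 + 2*x + 1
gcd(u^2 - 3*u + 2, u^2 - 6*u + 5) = u - 1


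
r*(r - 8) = r^2 - 8*r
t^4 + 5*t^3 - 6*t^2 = t^2*(t - 1)*(t + 6)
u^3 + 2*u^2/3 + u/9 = u*(u + 1/3)^2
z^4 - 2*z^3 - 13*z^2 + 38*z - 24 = (z - 3)*(z - 2)*(z - 1)*(z + 4)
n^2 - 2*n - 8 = (n - 4)*(n + 2)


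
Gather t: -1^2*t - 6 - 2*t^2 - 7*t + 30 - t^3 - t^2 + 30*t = -t^3 - 3*t^2 + 22*t + 24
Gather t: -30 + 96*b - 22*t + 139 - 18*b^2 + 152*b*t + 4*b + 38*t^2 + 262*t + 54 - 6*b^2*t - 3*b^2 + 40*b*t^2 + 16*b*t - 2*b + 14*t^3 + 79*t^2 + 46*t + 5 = -21*b^2 + 98*b + 14*t^3 + t^2*(40*b + 117) + t*(-6*b^2 + 168*b + 286) + 168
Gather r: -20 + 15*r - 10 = 15*r - 30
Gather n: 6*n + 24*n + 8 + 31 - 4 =30*n + 35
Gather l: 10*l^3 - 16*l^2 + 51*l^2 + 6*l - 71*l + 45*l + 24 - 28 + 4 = 10*l^3 + 35*l^2 - 20*l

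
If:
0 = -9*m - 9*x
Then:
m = -x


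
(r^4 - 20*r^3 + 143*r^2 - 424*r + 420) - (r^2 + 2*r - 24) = r^4 - 20*r^3 + 142*r^2 - 426*r + 444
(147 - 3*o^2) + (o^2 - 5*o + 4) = -2*o^2 - 5*o + 151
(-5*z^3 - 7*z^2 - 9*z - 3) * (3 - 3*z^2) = 15*z^5 + 21*z^4 + 12*z^3 - 12*z^2 - 27*z - 9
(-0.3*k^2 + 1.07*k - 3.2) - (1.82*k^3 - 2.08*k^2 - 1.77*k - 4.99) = -1.82*k^3 + 1.78*k^2 + 2.84*k + 1.79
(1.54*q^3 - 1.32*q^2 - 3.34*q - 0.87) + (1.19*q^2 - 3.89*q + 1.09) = 1.54*q^3 - 0.13*q^2 - 7.23*q + 0.22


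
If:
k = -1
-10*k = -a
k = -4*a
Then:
No Solution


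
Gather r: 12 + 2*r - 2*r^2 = -2*r^2 + 2*r + 12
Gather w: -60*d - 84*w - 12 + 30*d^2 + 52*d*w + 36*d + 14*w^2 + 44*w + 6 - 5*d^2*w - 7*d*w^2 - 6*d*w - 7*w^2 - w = 30*d^2 - 24*d + w^2*(7 - 7*d) + w*(-5*d^2 + 46*d - 41) - 6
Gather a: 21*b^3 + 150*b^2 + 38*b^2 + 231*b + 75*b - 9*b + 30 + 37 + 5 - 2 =21*b^3 + 188*b^2 + 297*b + 70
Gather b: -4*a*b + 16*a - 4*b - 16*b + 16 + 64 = 16*a + b*(-4*a - 20) + 80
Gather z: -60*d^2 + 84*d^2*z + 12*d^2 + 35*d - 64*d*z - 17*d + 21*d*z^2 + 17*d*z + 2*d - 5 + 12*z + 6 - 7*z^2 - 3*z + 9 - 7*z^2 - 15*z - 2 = -48*d^2 + 20*d + z^2*(21*d - 14) + z*(84*d^2 - 47*d - 6) + 8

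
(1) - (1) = 0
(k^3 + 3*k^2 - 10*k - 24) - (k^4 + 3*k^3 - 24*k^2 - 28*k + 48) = -k^4 - 2*k^3 + 27*k^2 + 18*k - 72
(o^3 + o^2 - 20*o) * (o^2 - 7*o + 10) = o^5 - 6*o^4 - 17*o^3 + 150*o^2 - 200*o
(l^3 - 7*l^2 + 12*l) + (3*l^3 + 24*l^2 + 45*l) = 4*l^3 + 17*l^2 + 57*l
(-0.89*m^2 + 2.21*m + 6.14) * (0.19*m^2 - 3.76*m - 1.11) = -0.1691*m^4 + 3.7663*m^3 - 6.1551*m^2 - 25.5395*m - 6.8154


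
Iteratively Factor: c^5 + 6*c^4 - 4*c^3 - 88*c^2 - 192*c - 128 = (c + 2)*(c^4 + 4*c^3 - 12*c^2 - 64*c - 64) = (c + 2)*(c + 4)*(c^3 - 12*c - 16) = (c - 4)*(c + 2)*(c + 4)*(c^2 + 4*c + 4) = (c - 4)*(c + 2)^2*(c + 4)*(c + 2)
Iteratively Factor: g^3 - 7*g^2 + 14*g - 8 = (g - 4)*(g^2 - 3*g + 2) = (g - 4)*(g - 2)*(g - 1)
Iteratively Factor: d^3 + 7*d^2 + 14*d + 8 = (d + 2)*(d^2 + 5*d + 4) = (d + 2)*(d + 4)*(d + 1)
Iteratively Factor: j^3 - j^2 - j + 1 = (j - 1)*(j^2 - 1) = (j - 1)^2*(j + 1)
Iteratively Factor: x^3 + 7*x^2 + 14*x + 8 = (x + 1)*(x^2 + 6*x + 8) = (x + 1)*(x + 2)*(x + 4)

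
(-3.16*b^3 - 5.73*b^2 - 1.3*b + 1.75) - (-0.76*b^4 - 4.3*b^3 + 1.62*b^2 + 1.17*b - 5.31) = 0.76*b^4 + 1.14*b^3 - 7.35*b^2 - 2.47*b + 7.06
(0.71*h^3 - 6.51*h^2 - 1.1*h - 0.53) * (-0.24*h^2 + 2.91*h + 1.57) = -0.1704*h^5 + 3.6285*h^4 - 17.5654*h^3 - 13.2945*h^2 - 3.2693*h - 0.8321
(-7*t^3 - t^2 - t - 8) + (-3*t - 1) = -7*t^3 - t^2 - 4*t - 9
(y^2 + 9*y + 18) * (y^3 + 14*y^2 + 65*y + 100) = y^5 + 23*y^4 + 209*y^3 + 937*y^2 + 2070*y + 1800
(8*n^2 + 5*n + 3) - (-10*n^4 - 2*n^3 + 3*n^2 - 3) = 10*n^4 + 2*n^3 + 5*n^2 + 5*n + 6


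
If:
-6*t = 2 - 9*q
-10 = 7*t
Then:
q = -46/63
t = -10/7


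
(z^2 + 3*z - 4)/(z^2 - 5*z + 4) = (z + 4)/(z - 4)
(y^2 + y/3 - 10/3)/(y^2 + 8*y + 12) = (y - 5/3)/(y + 6)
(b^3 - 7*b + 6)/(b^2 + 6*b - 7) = (b^2 + b - 6)/(b + 7)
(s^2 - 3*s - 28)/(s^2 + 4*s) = (s - 7)/s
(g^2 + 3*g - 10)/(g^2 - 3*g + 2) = (g + 5)/(g - 1)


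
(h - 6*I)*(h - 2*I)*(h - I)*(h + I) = h^4 - 8*I*h^3 - 11*h^2 - 8*I*h - 12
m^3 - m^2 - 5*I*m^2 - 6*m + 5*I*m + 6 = (m - 1)*(m - 3*I)*(m - 2*I)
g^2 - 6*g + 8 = (g - 4)*(g - 2)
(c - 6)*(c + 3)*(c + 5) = c^3 + 2*c^2 - 33*c - 90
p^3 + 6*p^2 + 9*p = p*(p + 3)^2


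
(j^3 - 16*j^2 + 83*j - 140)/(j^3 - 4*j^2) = 1 - 12/j + 35/j^2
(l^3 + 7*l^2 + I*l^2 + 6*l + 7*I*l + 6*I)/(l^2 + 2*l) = (l^3 + l^2*(7 + I) + l*(6 + 7*I) + 6*I)/(l*(l + 2))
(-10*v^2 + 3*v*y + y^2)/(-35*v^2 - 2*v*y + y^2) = (-2*v + y)/(-7*v + y)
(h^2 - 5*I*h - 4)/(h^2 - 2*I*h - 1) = (h - 4*I)/(h - I)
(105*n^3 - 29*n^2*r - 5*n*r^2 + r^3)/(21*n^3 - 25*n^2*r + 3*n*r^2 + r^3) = (-35*n^2 - 2*n*r + r^2)/(-7*n^2 + 6*n*r + r^2)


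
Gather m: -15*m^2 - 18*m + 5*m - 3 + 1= -15*m^2 - 13*m - 2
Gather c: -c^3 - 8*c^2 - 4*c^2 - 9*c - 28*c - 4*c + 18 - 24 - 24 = -c^3 - 12*c^2 - 41*c - 30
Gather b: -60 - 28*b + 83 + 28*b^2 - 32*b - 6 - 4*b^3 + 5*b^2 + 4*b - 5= -4*b^3 + 33*b^2 - 56*b + 12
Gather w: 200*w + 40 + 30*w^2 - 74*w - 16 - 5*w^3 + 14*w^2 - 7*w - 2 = -5*w^3 + 44*w^2 + 119*w + 22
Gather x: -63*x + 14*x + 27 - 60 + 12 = -49*x - 21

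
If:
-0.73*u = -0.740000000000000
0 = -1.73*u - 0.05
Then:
No Solution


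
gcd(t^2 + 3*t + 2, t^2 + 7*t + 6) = t + 1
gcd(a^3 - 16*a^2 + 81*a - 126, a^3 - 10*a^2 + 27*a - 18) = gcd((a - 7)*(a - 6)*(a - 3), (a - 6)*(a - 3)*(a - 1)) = a^2 - 9*a + 18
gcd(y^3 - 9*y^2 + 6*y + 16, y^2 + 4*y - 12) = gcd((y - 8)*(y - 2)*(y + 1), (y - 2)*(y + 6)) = y - 2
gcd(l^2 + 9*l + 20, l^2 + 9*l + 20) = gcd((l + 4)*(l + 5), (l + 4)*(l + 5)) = l^2 + 9*l + 20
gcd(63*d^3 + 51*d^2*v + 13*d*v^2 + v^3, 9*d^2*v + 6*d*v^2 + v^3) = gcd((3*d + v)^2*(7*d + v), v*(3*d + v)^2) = 9*d^2 + 6*d*v + v^2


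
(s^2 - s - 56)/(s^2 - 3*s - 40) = (s + 7)/(s + 5)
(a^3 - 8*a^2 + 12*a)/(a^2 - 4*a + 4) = a*(a - 6)/(a - 2)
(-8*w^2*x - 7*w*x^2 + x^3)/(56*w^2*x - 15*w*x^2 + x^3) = (w + x)/(-7*w + x)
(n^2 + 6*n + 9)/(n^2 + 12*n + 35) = (n^2 + 6*n + 9)/(n^2 + 12*n + 35)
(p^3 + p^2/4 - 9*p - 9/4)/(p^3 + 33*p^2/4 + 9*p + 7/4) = (p^2 - 9)/(p^2 + 8*p + 7)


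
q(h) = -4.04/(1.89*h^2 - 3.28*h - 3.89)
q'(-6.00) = -0.01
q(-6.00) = -0.05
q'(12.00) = 0.00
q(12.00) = -0.02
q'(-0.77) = -420.71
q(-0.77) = 16.57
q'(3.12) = 1.88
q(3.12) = -0.95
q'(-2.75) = -0.15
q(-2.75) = -0.21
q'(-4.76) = -0.03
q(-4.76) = -0.07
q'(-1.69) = -0.79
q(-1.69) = -0.57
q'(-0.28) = -2.20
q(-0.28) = 1.43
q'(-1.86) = -0.54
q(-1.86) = -0.46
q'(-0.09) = -1.14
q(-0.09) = 1.13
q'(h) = -4.04*(3.28 - 3.78*h)/(1.89*h^2 - 3.28*h - 3.89)^2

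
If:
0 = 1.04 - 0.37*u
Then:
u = 2.81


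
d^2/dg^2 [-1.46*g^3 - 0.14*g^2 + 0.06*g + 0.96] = -8.76*g - 0.28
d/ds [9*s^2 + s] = 18*s + 1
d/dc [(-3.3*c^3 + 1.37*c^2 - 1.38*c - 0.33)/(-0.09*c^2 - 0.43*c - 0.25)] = (0.297*c^4 + 2.838*c^3 + 1.7617*c^2 - 0.7444*c + 0.2031)/(0.0081*c^4 + 0.0774*c^3 + 0.2299*c^2 + 0.215*c + 0.0625)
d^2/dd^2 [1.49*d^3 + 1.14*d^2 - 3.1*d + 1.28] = 8.94*d + 2.28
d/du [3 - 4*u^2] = -8*u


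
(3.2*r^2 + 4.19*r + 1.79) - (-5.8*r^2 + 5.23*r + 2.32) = 9.0*r^2 - 1.04*r - 0.53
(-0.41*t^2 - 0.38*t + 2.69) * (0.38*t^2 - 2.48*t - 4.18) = -0.1558*t^4 + 0.8724*t^3 + 3.6784*t^2 - 5.0828*t - 11.2442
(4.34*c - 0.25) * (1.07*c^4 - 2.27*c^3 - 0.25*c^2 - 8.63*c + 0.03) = 4.6438*c^5 - 10.1193*c^4 - 0.5175*c^3 - 37.3917*c^2 + 2.2877*c - 0.0075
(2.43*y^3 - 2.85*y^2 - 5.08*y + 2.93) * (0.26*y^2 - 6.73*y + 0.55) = 0.6318*y^5 - 17.0949*y^4 + 19.1962*y^3 + 33.3827*y^2 - 22.5129*y + 1.6115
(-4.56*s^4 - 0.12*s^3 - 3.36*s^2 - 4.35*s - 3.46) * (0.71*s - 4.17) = -3.2376*s^5 + 18.93*s^4 - 1.8852*s^3 + 10.9227*s^2 + 15.6829*s + 14.4282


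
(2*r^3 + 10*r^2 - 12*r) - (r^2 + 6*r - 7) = 2*r^3 + 9*r^2 - 18*r + 7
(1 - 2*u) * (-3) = 6*u - 3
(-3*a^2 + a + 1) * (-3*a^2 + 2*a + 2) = 9*a^4 - 9*a^3 - 7*a^2 + 4*a + 2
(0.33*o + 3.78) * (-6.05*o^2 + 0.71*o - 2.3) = -1.9965*o^3 - 22.6347*o^2 + 1.9248*o - 8.694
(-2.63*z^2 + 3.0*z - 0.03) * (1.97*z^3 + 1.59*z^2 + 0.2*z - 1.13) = -5.1811*z^5 + 1.7283*z^4 + 4.1849*z^3 + 3.5242*z^2 - 3.396*z + 0.0339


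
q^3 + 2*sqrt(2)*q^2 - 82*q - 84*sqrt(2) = (q - 6*sqrt(2))*(q + sqrt(2))*(q + 7*sqrt(2))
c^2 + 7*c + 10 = (c + 2)*(c + 5)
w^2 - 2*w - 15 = (w - 5)*(w + 3)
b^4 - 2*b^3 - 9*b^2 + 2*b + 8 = (b - 4)*(b - 1)*(b + 1)*(b + 2)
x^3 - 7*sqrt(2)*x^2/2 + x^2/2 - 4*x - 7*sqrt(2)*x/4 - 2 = (x + 1/2)*(x - 4*sqrt(2))*(x + sqrt(2)/2)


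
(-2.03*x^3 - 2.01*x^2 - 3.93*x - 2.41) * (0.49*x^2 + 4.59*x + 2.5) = -0.9947*x^5 - 10.3026*x^4 - 16.2266*x^3 - 24.2446*x^2 - 20.8869*x - 6.025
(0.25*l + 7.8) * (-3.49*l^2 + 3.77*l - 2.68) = -0.8725*l^3 - 26.2795*l^2 + 28.736*l - 20.904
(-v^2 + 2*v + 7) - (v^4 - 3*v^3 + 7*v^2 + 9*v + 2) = -v^4 + 3*v^3 - 8*v^2 - 7*v + 5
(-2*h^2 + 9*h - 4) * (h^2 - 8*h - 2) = -2*h^4 + 25*h^3 - 72*h^2 + 14*h + 8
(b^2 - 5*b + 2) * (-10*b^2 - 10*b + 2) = -10*b^4 + 40*b^3 + 32*b^2 - 30*b + 4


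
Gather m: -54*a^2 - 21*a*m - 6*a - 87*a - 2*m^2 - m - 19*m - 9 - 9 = -54*a^2 - 93*a - 2*m^2 + m*(-21*a - 20) - 18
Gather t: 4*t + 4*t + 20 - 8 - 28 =8*t - 16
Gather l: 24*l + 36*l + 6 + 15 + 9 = 60*l + 30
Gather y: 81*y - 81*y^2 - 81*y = -81*y^2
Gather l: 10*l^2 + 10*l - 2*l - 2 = 10*l^2 + 8*l - 2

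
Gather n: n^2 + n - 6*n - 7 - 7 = n^2 - 5*n - 14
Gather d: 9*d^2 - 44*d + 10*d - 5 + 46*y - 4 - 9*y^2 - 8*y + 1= 9*d^2 - 34*d - 9*y^2 + 38*y - 8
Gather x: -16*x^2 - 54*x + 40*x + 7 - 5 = -16*x^2 - 14*x + 2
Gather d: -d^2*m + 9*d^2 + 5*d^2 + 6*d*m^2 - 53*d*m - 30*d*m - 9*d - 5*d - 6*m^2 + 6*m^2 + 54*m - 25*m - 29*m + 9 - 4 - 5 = d^2*(14 - m) + d*(6*m^2 - 83*m - 14)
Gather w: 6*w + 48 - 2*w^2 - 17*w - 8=-2*w^2 - 11*w + 40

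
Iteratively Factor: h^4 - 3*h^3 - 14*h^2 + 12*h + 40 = (h + 2)*(h^3 - 5*h^2 - 4*h + 20) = (h - 5)*(h + 2)*(h^2 - 4) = (h - 5)*(h - 2)*(h + 2)*(h + 2)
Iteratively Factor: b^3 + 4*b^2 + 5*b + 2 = (b + 1)*(b^2 + 3*b + 2) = (b + 1)*(b + 2)*(b + 1)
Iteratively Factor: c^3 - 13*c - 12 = (c - 4)*(c^2 + 4*c + 3) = (c - 4)*(c + 1)*(c + 3)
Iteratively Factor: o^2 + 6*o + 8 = (o + 4)*(o + 2)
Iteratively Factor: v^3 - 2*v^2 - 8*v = (v)*(v^2 - 2*v - 8) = v*(v + 2)*(v - 4)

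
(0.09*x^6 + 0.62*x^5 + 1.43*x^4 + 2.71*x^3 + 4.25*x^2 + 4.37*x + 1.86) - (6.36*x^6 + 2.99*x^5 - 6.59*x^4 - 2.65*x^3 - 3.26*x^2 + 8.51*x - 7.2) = -6.27*x^6 - 2.37*x^5 + 8.02*x^4 + 5.36*x^3 + 7.51*x^2 - 4.14*x + 9.06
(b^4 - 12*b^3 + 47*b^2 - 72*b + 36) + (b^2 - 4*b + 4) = b^4 - 12*b^3 + 48*b^2 - 76*b + 40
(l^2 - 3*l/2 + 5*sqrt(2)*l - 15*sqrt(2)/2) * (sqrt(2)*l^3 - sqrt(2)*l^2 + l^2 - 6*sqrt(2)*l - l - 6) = sqrt(2)*l^5 - 5*sqrt(2)*l^4/2 + 11*l^4 - 55*l^3/2 + sqrt(2)*l^3/2 - 99*l^2/2 - 7*sqrt(2)*l^2/2 - 45*sqrt(2)*l/2 + 99*l + 45*sqrt(2)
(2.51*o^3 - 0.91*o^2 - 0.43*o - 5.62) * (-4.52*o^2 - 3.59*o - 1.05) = -11.3452*o^5 - 4.8977*o^4 + 2.575*o^3 + 27.9016*o^2 + 20.6273*o + 5.901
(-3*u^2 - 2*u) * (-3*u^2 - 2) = 9*u^4 + 6*u^3 + 6*u^2 + 4*u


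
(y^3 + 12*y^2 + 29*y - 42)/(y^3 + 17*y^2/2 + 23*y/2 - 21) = 2*(y + 7)/(2*y + 7)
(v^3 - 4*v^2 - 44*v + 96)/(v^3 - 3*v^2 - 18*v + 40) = (v^2 - 2*v - 48)/(v^2 - v - 20)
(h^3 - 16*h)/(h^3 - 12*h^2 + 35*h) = (h^2 - 16)/(h^2 - 12*h + 35)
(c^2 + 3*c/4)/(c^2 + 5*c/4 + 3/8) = 2*c/(2*c + 1)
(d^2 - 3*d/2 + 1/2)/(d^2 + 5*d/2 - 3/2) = (d - 1)/(d + 3)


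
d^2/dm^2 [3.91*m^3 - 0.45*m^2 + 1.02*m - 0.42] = 23.46*m - 0.9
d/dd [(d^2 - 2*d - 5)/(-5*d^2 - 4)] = 2*(-5*d^2 - 29*d + 4)/(25*d^4 + 40*d^2 + 16)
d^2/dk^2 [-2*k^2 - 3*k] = -4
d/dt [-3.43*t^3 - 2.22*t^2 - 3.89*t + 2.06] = -10.29*t^2 - 4.44*t - 3.89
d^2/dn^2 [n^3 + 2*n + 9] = 6*n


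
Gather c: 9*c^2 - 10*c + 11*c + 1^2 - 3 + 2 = 9*c^2 + c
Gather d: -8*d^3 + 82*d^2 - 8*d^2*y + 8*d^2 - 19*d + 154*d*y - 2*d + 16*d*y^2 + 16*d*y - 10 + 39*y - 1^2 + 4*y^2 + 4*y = -8*d^3 + d^2*(90 - 8*y) + d*(16*y^2 + 170*y - 21) + 4*y^2 + 43*y - 11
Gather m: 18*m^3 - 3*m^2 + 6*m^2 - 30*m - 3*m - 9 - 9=18*m^3 + 3*m^2 - 33*m - 18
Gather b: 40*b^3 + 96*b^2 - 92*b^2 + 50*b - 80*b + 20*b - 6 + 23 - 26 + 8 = 40*b^3 + 4*b^2 - 10*b - 1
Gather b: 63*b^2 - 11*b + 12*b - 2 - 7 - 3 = 63*b^2 + b - 12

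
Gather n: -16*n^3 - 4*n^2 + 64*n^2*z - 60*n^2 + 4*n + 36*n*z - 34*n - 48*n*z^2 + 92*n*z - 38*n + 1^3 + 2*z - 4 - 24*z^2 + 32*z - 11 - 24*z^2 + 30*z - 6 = -16*n^3 + n^2*(64*z - 64) + n*(-48*z^2 + 128*z - 68) - 48*z^2 + 64*z - 20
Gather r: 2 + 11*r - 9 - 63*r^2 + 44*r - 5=-63*r^2 + 55*r - 12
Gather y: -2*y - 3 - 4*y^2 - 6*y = -4*y^2 - 8*y - 3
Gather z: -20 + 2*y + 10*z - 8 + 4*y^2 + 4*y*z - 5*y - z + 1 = 4*y^2 - 3*y + z*(4*y + 9) - 27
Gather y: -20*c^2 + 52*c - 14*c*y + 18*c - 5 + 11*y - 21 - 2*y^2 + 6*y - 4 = -20*c^2 + 70*c - 2*y^2 + y*(17 - 14*c) - 30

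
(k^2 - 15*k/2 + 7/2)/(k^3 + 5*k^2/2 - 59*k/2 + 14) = (k - 7)/(k^2 + 3*k - 28)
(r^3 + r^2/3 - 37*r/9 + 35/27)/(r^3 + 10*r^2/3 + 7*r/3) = (r^2 - 2*r + 5/9)/(r*(r + 1))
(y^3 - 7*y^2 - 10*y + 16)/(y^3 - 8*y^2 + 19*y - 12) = (y^2 - 6*y - 16)/(y^2 - 7*y + 12)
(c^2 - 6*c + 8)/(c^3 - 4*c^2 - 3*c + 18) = (c^2 - 6*c + 8)/(c^3 - 4*c^2 - 3*c + 18)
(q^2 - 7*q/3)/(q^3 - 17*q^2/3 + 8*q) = (3*q - 7)/(3*q^2 - 17*q + 24)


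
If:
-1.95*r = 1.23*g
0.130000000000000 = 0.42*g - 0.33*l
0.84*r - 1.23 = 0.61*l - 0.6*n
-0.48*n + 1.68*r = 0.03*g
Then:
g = -0.37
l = -0.87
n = 0.84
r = 0.23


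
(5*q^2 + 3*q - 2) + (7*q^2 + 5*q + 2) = 12*q^2 + 8*q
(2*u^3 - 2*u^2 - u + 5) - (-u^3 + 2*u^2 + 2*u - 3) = 3*u^3 - 4*u^2 - 3*u + 8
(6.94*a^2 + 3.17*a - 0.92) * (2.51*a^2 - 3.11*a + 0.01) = 17.4194*a^4 - 13.6267*a^3 - 12.0985*a^2 + 2.8929*a - 0.0092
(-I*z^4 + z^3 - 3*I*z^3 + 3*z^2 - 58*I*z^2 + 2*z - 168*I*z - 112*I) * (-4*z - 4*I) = 4*I*z^5 - 8*z^4 + 12*I*z^4 - 24*z^3 + 228*I*z^3 - 240*z^2 + 660*I*z^2 - 672*z + 440*I*z - 448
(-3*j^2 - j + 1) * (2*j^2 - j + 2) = -6*j^4 + j^3 - 3*j^2 - 3*j + 2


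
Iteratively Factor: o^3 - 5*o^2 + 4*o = (o - 4)*(o^2 - o) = o*(o - 4)*(o - 1)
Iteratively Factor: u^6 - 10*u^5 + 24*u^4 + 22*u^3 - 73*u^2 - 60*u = (u - 4)*(u^5 - 6*u^4 + 22*u^2 + 15*u) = (u - 4)*(u - 3)*(u^4 - 3*u^3 - 9*u^2 - 5*u) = u*(u - 4)*(u - 3)*(u^3 - 3*u^2 - 9*u - 5) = u*(u - 4)*(u - 3)*(u + 1)*(u^2 - 4*u - 5) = u*(u - 4)*(u - 3)*(u + 1)^2*(u - 5)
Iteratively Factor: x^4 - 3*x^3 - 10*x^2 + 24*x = (x + 3)*(x^3 - 6*x^2 + 8*x) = x*(x + 3)*(x^2 - 6*x + 8) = x*(x - 4)*(x + 3)*(x - 2)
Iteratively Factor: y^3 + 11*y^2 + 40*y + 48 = (y + 4)*(y^2 + 7*y + 12) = (y + 3)*(y + 4)*(y + 4)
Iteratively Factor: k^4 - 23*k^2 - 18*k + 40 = (k - 1)*(k^3 + k^2 - 22*k - 40) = (k - 1)*(k + 4)*(k^2 - 3*k - 10) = (k - 5)*(k - 1)*(k + 4)*(k + 2)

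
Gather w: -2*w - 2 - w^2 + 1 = -w^2 - 2*w - 1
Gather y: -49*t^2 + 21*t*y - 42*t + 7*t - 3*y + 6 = -49*t^2 - 35*t + y*(21*t - 3) + 6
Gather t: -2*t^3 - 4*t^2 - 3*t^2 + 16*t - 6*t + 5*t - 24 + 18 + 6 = -2*t^3 - 7*t^2 + 15*t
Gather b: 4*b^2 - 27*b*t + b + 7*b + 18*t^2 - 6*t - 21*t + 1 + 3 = 4*b^2 + b*(8 - 27*t) + 18*t^2 - 27*t + 4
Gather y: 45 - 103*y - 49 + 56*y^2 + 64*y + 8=56*y^2 - 39*y + 4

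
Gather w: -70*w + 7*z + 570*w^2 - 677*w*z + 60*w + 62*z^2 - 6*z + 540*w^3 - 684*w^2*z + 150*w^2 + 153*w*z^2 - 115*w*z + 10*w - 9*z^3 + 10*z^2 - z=540*w^3 + w^2*(720 - 684*z) + w*(153*z^2 - 792*z) - 9*z^3 + 72*z^2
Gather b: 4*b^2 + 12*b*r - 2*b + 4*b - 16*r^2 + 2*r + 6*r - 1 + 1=4*b^2 + b*(12*r + 2) - 16*r^2 + 8*r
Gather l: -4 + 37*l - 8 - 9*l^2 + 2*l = -9*l^2 + 39*l - 12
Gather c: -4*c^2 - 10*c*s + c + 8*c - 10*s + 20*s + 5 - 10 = -4*c^2 + c*(9 - 10*s) + 10*s - 5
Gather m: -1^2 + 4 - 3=0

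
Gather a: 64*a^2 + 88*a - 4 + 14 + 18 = 64*a^2 + 88*a + 28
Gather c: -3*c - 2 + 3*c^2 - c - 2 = 3*c^2 - 4*c - 4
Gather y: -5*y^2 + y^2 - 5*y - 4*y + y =-4*y^2 - 8*y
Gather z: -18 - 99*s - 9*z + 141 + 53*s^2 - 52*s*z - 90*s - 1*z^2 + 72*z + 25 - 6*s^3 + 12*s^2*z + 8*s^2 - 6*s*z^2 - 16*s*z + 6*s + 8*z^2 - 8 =-6*s^3 + 61*s^2 - 183*s + z^2*(7 - 6*s) + z*(12*s^2 - 68*s + 63) + 140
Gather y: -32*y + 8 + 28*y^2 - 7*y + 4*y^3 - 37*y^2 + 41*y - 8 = 4*y^3 - 9*y^2 + 2*y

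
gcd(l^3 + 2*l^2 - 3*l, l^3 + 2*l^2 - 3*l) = l^3 + 2*l^2 - 3*l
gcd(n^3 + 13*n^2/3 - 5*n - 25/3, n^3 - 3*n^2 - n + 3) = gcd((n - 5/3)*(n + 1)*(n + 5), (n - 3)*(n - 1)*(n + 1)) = n + 1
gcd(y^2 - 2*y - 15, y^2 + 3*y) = y + 3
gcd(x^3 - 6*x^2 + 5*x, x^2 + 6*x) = x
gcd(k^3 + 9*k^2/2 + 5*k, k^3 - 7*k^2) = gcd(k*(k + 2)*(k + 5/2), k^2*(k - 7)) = k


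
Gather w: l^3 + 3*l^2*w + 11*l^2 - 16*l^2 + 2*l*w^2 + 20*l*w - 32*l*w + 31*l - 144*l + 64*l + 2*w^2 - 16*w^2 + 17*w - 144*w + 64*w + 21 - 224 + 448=l^3 - 5*l^2 - 49*l + w^2*(2*l - 14) + w*(3*l^2 - 12*l - 63) + 245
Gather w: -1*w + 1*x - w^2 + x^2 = -w^2 - w + x^2 + x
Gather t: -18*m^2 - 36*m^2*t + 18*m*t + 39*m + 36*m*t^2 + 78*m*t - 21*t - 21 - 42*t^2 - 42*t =-18*m^2 + 39*m + t^2*(36*m - 42) + t*(-36*m^2 + 96*m - 63) - 21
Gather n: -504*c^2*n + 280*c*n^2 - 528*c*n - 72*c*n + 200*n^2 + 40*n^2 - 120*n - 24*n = n^2*(280*c + 240) + n*(-504*c^2 - 600*c - 144)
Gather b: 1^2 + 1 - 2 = 0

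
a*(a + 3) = a^2 + 3*a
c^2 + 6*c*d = c*(c + 6*d)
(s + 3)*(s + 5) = s^2 + 8*s + 15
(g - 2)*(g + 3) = g^2 + g - 6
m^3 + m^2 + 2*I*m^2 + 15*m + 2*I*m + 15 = (m + 1)*(m - 3*I)*(m + 5*I)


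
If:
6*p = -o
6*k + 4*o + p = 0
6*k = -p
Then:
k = 0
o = 0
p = 0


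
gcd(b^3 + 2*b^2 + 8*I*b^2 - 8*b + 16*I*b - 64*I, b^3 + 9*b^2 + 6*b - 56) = b^2 + 2*b - 8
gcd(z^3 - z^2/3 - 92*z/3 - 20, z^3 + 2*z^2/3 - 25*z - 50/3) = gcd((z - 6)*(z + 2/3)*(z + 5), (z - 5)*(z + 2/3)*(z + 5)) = z^2 + 17*z/3 + 10/3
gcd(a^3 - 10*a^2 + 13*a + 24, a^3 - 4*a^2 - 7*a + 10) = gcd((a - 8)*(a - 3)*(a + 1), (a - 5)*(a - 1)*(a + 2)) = 1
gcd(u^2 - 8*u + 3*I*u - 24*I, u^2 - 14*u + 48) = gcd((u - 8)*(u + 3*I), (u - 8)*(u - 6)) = u - 8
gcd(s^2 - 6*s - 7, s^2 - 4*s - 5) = s + 1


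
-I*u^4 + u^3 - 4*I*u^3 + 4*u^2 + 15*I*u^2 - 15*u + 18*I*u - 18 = (u - 3)*(u + 6)*(u + I)*(-I*u - I)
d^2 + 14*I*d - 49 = (d + 7*I)^2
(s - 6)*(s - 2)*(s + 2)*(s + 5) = s^4 - s^3 - 34*s^2 + 4*s + 120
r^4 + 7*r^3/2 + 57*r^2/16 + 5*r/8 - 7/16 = (r - 1/4)*(r + 1)^2*(r + 7/4)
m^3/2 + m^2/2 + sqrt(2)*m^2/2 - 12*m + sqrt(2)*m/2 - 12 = (m/2 + 1/2)*(m - 3*sqrt(2))*(m + 4*sqrt(2))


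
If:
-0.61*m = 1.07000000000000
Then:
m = -1.75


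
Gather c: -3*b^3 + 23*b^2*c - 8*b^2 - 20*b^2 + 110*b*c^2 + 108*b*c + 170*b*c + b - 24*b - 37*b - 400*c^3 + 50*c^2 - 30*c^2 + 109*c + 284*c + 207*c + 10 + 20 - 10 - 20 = -3*b^3 - 28*b^2 - 60*b - 400*c^3 + c^2*(110*b + 20) + c*(23*b^2 + 278*b + 600)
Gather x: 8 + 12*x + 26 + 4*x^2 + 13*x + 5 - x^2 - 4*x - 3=3*x^2 + 21*x + 36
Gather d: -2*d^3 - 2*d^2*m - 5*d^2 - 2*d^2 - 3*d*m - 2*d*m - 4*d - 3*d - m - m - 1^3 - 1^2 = -2*d^3 + d^2*(-2*m - 7) + d*(-5*m - 7) - 2*m - 2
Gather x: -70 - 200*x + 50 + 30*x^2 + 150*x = 30*x^2 - 50*x - 20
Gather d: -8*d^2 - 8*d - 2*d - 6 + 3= -8*d^2 - 10*d - 3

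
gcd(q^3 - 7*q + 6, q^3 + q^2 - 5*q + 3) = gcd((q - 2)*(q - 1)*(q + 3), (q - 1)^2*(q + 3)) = q^2 + 2*q - 3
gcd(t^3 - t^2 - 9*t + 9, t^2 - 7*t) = 1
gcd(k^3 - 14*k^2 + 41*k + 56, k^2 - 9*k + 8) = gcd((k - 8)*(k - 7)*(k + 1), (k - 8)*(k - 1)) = k - 8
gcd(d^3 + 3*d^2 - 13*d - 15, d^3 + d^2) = d + 1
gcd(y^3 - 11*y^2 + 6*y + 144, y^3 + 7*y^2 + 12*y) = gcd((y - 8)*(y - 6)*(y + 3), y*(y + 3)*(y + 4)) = y + 3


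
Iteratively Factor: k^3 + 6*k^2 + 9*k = (k + 3)*(k^2 + 3*k) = k*(k + 3)*(k + 3)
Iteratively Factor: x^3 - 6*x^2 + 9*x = (x - 3)*(x^2 - 3*x) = x*(x - 3)*(x - 3)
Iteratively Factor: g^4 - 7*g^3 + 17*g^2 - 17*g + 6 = (g - 1)*(g^3 - 6*g^2 + 11*g - 6) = (g - 3)*(g - 1)*(g^2 - 3*g + 2) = (g - 3)*(g - 2)*(g - 1)*(g - 1)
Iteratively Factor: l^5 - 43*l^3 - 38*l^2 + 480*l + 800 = (l + 4)*(l^4 - 4*l^3 - 27*l^2 + 70*l + 200) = (l + 4)^2*(l^3 - 8*l^2 + 5*l + 50) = (l - 5)*(l + 4)^2*(l^2 - 3*l - 10) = (l - 5)*(l + 2)*(l + 4)^2*(l - 5)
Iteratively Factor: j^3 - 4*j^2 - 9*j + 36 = (j - 4)*(j^2 - 9) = (j - 4)*(j - 3)*(j + 3)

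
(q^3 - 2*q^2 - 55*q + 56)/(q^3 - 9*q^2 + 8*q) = (q + 7)/q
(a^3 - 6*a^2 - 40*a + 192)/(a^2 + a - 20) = (a^2 - 2*a - 48)/(a + 5)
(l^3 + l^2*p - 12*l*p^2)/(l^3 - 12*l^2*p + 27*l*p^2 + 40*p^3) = l*(l^2 + l*p - 12*p^2)/(l^3 - 12*l^2*p + 27*l*p^2 + 40*p^3)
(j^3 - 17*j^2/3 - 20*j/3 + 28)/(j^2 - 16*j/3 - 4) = (3*j^2 + j - 14)/(3*j + 2)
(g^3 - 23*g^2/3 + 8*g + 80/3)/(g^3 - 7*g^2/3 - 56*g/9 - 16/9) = 3*(g - 5)/(3*g + 1)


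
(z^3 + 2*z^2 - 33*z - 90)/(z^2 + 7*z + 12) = (z^2 - z - 30)/(z + 4)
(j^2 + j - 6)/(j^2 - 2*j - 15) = (j - 2)/(j - 5)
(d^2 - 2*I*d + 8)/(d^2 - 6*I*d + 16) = (d - 4*I)/(d - 8*I)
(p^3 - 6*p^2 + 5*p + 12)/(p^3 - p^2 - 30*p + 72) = (p + 1)/(p + 6)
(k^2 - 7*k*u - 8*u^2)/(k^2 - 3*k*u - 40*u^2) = (k + u)/(k + 5*u)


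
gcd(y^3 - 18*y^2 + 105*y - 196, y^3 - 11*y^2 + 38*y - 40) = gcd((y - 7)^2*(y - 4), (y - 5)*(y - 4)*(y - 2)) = y - 4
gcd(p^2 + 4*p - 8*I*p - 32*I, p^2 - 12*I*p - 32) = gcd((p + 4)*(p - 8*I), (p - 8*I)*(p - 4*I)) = p - 8*I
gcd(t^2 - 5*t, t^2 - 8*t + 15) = t - 5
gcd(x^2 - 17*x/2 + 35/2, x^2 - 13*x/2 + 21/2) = x - 7/2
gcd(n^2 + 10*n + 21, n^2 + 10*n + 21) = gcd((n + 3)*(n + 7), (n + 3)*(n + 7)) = n^2 + 10*n + 21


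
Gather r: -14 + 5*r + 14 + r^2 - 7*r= r^2 - 2*r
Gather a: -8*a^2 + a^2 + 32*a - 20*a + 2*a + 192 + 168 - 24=-7*a^2 + 14*a + 336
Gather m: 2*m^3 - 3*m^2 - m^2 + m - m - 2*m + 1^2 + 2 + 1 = 2*m^3 - 4*m^2 - 2*m + 4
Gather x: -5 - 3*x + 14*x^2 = 14*x^2 - 3*x - 5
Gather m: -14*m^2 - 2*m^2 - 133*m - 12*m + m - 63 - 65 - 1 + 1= -16*m^2 - 144*m - 128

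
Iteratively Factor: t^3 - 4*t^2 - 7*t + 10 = (t - 5)*(t^2 + t - 2) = (t - 5)*(t + 2)*(t - 1)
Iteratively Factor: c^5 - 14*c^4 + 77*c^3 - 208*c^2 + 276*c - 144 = (c - 4)*(c^4 - 10*c^3 + 37*c^2 - 60*c + 36) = (c - 4)*(c - 3)*(c^3 - 7*c^2 + 16*c - 12) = (c - 4)*(c - 3)*(c - 2)*(c^2 - 5*c + 6) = (c - 4)*(c - 3)^2*(c - 2)*(c - 2)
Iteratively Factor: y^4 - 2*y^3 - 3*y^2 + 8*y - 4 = (y - 1)*(y^3 - y^2 - 4*y + 4) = (y - 1)*(y + 2)*(y^2 - 3*y + 2) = (y - 1)^2*(y + 2)*(y - 2)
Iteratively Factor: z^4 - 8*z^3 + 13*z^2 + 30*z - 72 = (z - 3)*(z^3 - 5*z^2 - 2*z + 24) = (z - 4)*(z - 3)*(z^2 - z - 6) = (z - 4)*(z - 3)*(z + 2)*(z - 3)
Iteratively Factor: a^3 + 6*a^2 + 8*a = (a)*(a^2 + 6*a + 8) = a*(a + 2)*(a + 4)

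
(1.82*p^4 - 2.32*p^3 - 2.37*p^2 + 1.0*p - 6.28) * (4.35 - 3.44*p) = -6.2608*p^5 + 15.8978*p^4 - 1.9392*p^3 - 13.7495*p^2 + 25.9532*p - 27.318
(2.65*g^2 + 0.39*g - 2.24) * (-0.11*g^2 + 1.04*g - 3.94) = -0.2915*g^4 + 2.7131*g^3 - 9.789*g^2 - 3.8662*g + 8.8256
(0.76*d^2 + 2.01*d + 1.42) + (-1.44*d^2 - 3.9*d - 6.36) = -0.68*d^2 - 1.89*d - 4.94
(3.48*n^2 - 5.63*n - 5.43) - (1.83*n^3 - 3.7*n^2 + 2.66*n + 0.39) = -1.83*n^3 + 7.18*n^2 - 8.29*n - 5.82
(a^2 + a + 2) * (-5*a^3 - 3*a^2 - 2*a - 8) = -5*a^5 - 8*a^4 - 15*a^3 - 16*a^2 - 12*a - 16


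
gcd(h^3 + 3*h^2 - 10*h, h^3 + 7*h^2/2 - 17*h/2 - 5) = h^2 + 3*h - 10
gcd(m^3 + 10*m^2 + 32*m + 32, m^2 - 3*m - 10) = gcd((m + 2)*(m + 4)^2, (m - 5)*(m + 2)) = m + 2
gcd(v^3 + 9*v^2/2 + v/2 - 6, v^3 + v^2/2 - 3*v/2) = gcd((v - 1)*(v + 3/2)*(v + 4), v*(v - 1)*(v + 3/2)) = v^2 + v/2 - 3/2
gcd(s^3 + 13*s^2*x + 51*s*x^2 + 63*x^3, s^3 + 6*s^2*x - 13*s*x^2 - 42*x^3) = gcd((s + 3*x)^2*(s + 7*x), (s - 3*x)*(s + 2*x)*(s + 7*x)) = s + 7*x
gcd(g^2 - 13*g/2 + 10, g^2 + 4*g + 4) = 1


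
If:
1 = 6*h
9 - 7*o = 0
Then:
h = 1/6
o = 9/7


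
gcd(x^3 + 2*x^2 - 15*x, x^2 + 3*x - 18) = x - 3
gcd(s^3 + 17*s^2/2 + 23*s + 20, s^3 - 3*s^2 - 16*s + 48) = s + 4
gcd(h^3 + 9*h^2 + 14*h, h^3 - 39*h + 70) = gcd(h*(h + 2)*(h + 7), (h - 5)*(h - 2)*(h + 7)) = h + 7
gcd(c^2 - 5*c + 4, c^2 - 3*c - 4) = c - 4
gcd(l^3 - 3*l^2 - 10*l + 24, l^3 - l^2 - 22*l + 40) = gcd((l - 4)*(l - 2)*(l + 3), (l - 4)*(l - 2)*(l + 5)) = l^2 - 6*l + 8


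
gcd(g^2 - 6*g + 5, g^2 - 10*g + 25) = g - 5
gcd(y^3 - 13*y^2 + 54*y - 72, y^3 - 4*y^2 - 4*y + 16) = y - 4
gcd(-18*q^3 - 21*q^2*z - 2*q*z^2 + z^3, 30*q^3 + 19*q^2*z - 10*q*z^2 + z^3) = -6*q^2 - 5*q*z + z^2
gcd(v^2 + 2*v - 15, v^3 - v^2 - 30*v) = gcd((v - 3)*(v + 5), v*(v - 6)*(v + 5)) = v + 5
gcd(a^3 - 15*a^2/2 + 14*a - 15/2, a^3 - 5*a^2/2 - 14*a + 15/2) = a - 5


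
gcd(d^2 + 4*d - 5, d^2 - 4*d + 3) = d - 1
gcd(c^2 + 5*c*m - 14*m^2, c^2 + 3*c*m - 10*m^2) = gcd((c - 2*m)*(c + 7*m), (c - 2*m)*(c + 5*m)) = c - 2*m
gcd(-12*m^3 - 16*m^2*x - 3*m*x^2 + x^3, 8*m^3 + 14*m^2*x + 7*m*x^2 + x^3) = 2*m^2 + 3*m*x + x^2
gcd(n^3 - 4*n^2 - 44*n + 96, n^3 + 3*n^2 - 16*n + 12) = n^2 + 4*n - 12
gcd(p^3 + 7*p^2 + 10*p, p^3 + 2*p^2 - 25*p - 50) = p^2 + 7*p + 10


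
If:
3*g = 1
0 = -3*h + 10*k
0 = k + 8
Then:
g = 1/3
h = -80/3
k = -8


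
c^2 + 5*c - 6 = (c - 1)*(c + 6)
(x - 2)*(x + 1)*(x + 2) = x^3 + x^2 - 4*x - 4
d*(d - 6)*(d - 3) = d^3 - 9*d^2 + 18*d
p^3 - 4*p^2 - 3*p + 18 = (p - 3)^2*(p + 2)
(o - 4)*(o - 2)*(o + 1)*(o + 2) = o^4 - 3*o^3 - 8*o^2 + 12*o + 16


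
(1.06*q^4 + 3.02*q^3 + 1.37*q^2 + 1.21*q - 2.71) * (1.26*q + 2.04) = 1.3356*q^5 + 5.9676*q^4 + 7.887*q^3 + 4.3194*q^2 - 0.9462*q - 5.5284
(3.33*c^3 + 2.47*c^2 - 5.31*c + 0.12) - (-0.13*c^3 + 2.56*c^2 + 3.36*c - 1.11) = 3.46*c^3 - 0.0899999999999999*c^2 - 8.67*c + 1.23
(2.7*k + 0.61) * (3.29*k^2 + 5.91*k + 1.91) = 8.883*k^3 + 17.9639*k^2 + 8.7621*k + 1.1651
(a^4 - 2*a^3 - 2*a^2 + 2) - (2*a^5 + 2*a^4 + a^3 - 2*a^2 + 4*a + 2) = -2*a^5 - a^4 - 3*a^3 - 4*a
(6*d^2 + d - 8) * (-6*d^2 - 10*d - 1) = -36*d^4 - 66*d^3 + 32*d^2 + 79*d + 8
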